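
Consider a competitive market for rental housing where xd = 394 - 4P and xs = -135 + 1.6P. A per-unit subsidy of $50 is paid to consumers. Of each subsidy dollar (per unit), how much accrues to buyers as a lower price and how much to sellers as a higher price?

Pre-subsidy: 394 - 4P = -135 + 1.6P gives P* = 2645/28, x* = 113/7.
With the rebate, buyers effectively pay Pb = Ps − 50, where Ps is the price sellers receive.
Demand in terms of Ps becomes xd = 394 − 4(Ps − 50) = 594 - 4Ps. Setting this equal to supply: 594 - 4Ps = -135 + 1.6Ps, so Ps = 3645/28.
Buyers pay Pb = 3645/28 − 50 = 2245/28; x' = -135 + 1.6·(3645/28) = 513/7.
Buyers' price falls by P* − Pb = 2645/28 − 2245/28 = 100/7; sellers' price rises by Ps − P* = 3645/28 − 2645/28 = 250/7.

Buyers gain 100/7 per unit; sellers gain 250/7 per unit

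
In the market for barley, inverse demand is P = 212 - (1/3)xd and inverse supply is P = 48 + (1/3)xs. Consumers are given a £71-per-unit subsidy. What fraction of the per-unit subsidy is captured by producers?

Producer share = 0.5

Pre-subsidy: 212 - (1/3)x = 48 + (1/3)x gives x* = 246 and P* = 130.
With the rebate, buyers effectively pay Pb = Ps − 71, where Ps is the price sellers receive.
On the curves, Pb = 212 - (1/3)x and Ps = 48 + (1/3)x; the wedge Ps − Pb = 71 gives 48 + (1/3)x − (212 - (1/3)x) = 71, so x' = 352.5.
Then Pb = 212 − (1/3)·352.5 = 94.5 and Ps = 48 + (1/3)·352.5 = 165.5.
Buyers' price falls by P* − Pb = 130 − 94.5 = 35.5; sellers' price rises by Ps − P* = 165.5 − 130 = 35.5.
So producers capture 35.5/71 = 0.5 of each unit of subsidy.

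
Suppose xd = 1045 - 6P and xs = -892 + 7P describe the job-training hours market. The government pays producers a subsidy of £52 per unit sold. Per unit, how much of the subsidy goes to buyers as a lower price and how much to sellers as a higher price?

Buyers gain £28 per unit; sellers gain £24 per unit

Pre-subsidy: 1045 - 6P = -892 + 7P gives P* = 149, x* = 151.
With the subsidy, sellers receive Ps = Pb + 52 for each unit, where Pb is the price buyers pay.
Supply in terms of Pb becomes xs = -892 + 7(Pb + 52) = -528 + 7Pb. Setting this equal to demand: 1045 - 6Pb = -528 + 7Pb, so Pb = 121.
Sellers receive Ps = 121 + 52 = 173; x' = 1045 − 6·121 = 319.
Buyers' price falls by P* − Pb = 149 − 121 = 28; sellers' price rises by Ps − P* = 173 − 149 = 24.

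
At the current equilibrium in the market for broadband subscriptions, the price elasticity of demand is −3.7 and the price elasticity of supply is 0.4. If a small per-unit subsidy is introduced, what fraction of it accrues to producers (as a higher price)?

For a small subsidy around the equilibrium, the benefit split depends on the relative slopes, which at a point are proportional to the elasticities.
Buyer share = εs/(εs + |εd|) = 0.4/(0.4 + 3.7) = 4/41; seller share = |εd|/(εs + |εd|) = 37/41.
So producers capture 37/41 of the subsidy.

Producer share = 37/41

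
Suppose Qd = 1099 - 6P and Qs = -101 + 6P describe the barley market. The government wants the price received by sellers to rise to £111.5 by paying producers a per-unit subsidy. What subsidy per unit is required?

Required subsidy s = £23 per unit

At a seller price of 111.5, quantity supplied is -101 + 6·111.5 = 568.
Buyers absorb 568 only when they pay Pb with 1099 − 6·Pb = 568, i.e. Pb = 88.5.
s = Ps − Pb = 111.5 − 88.5 = 23.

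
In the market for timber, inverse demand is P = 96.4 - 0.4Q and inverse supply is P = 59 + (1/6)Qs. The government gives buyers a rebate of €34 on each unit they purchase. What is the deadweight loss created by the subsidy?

Pre-subsidy: 96.4 - 0.4Q = 59 + (1/6)Q gives Q* = 66 and P* = 70.
With the rebate, buyers effectively pay Pb = Ps − 34, where Ps is the price sellers receive.
On the curves, Pb = 96.4 - 0.4Q and Ps = 59 + (1/6)Q; the wedge Ps − Pb = 34 gives 59 + (1/6)Q − (96.4 - 0.4Q) = 34, so Q' = 126.
Then Pb = 96.4 − 0.4·126 = 46 and Ps = 59 + (1/6)·126 = 80.
The subsidy expands output by 126 − 66 = 60 past the efficient level; on those units the gap between marginal cost and willingness to pay runs from 0 up to 34.
DWL = ½ × 34 × 60 = 1020.

Deadweight loss = €1020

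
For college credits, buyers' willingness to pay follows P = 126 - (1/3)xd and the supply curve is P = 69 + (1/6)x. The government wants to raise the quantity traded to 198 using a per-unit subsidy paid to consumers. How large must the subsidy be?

Required subsidy s = 42 per unit

At x = 198, from the demand curve buyers pay Pb = 126 − (1/3)·198 = 60; from the supply curve sellers need Ps = 69 + (1/6)·198 = 102.
The subsidy must fill the gap: s = Ps − Pb = 102 − 60 = 42.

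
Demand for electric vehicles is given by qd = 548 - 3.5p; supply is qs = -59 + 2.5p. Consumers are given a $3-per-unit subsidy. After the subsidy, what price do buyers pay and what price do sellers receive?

Buyers pay 1199/12; sellers receive 1235/12

Pre-subsidy: 548 - 3.5p = -59 + 2.5p gives p* = 607/6, q* = 2327/12.
With the rebate, buyers effectively pay pb = ps − 3, where ps is the price sellers receive.
Demand in terms of ps becomes qd = 548 − 3.5(ps − 3) = 558.5 - 3.5ps. Setting this equal to supply: 558.5 - 3.5ps = -59 + 2.5ps, so ps = 1235/12.
Buyers pay pb = 1235/12 − 3 = 1199/12; q' = -59 + 2.5·(1235/12) = 4759/24.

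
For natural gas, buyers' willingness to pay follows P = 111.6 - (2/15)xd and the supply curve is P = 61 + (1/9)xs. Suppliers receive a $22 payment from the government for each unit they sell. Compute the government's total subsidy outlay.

Government cost = $6534

Pre-subsidy: 111.6 - (2/15)x = 61 + (1/9)x gives x* = 207 and P* = 84.
With the subsidy, sellers receive Ps = Pb + 22 for each unit, where Pb is the price buyers pay.
On the curves, Pb = 111.6 - (2/15)x and Ps = 61 + (1/9)x; the wedge Ps − Pb = 22 gives 61 + (1/9)x − (111.6 - (2/15)x) = 22, so x' = 297.
Then Pb = 111.6 − (2/15)·297 = 72 and Ps = 61 + (1/9)·297 = 94.
Government outlay = subsidy × quantity = 22 × 297 = 6534.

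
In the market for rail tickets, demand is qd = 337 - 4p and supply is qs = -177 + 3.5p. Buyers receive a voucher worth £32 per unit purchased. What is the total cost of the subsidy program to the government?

Pre-subsidy: 337 - 4p = -177 + 3.5p gives p* = 1028/15, q* = 943/15.
With the rebate, buyers effectively pay pb = ps − 32, where ps is the price sellers receive.
Demand in terms of ps becomes qd = 337 − 4(ps − 32) = 465 - 4ps. Setting this equal to supply: 465 - 4ps = -177 + 3.5ps, so ps = 85.6.
Buyers pay pb = 85.6 − 32 = 53.6; q' = -177 + 3.5·85.6 = 122.6.
Government outlay = subsidy × quantity = 32 × 122.6 = 3923.2.

Government cost = £3923.2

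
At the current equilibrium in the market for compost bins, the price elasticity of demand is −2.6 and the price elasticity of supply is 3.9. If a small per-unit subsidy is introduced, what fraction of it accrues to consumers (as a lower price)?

Consumer share = 0.6

For a small subsidy around the equilibrium, the benefit split depends on the relative slopes, which at a point are proportional to the elasticities.
Buyer share = εs/(εs + |εd|) = 3.9/(3.9 + 2.6) = 0.6; seller share = |εd|/(εs + |εd|) = 0.4.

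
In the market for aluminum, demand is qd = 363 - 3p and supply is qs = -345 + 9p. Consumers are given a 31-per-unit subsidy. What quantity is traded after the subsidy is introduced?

q' = 255.75

Pre-subsidy: 363 - 3p = -345 + 9p gives p* = 59, q* = 186.
With the rebate, buyers effectively pay pb = ps − 31, where ps is the price sellers receive.
Demand in terms of ps becomes qd = 363 − 3(ps − 31) = 456 - 3ps. Setting this equal to supply: 456 - 3ps = -345 + 9ps, so ps = 66.75.
Buyers pay pb = 66.75 − 31 = 35.75; q' = -345 + 9·66.75 = 255.75.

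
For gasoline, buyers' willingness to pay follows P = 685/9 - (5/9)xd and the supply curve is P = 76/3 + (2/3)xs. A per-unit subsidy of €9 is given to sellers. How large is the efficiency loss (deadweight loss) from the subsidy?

Deadweight loss = 729/22

Pre-subsidy: 685/9 - (5/9)x = 76/3 + (2/3)x gives x* = 457/11 and P* = 1750/33.
With the subsidy, sellers receive Ps = Pb + 9 for each unit, where Pb is the price buyers pay.
On the curves, Pb = 685/9 - (5/9)x and Ps = 76/3 + (2/3)x; the wedge Ps − Pb = 9 gives 76/3 + (2/3)x − (685/9 - (5/9)x) = 9, so x' = 538/11.
Then Pb = 685/9 − (5/9)·(538/11) = 1615/33 and Ps = 76/3 + (2/3)·(538/11) = 1912/33.
The subsidy expands output by 538/11 − 457/11 = 81/11 past the efficient level; on those units the gap between marginal cost and willingness to pay runs from 0 up to 9.
DWL = ½ × 9 × 81/11 = 729/22.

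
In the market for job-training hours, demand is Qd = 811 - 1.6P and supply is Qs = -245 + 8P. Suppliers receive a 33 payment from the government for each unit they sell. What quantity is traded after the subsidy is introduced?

Q' = 679

Pre-subsidy: 811 - 1.6P = -245 + 8P gives P* = 110, Q* = 635.
With the subsidy, sellers receive Ps = Pb + 33 for each unit, where Pb is the price buyers pay.
Supply in terms of Pb becomes Qs = -245 + 8(Pb + 33) = 19 + 8Pb. Setting this equal to demand: 811 - 1.6Pb = 19 + 8Pb, so Pb = 82.5.
Sellers receive Ps = 82.5 + 33 = 115.5; Q' = 811 − 1.6·82.5 = 679.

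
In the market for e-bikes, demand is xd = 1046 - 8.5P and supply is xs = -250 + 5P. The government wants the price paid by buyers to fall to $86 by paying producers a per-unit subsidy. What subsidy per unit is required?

At a buyer price of 86, quantity demanded is 1046 − 8.5·86 = 315.
Sellers supply 315 only when they receive Ps with -250 + 5·Ps = 315, i.e. Ps = 113.
s = Ps − Pb = 113 − 86 = 27.

Required subsidy s = $27 per unit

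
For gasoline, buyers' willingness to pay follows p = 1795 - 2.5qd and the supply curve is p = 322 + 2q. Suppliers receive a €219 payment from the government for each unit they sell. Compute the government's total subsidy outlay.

Government cost = €82344

Pre-subsidy: 1795 - 2.5q = 322 + 2q gives q* = 982/3 and p* = 2930/3.
With the subsidy, sellers receive ps = pb + 219 for each unit, where pb is the price buyers pay.
On the curves, pb = 1795 - 2.5q and ps = 322 + 2q; the wedge ps − pb = 219 gives 322 + 2q − (1795 - 2.5q) = 219, so q' = 376.
Then pb = 1795 − 2.5·376 = 855 and ps = 322 + 2·376 = 1074.
Government outlay = subsidy × quantity = 219 × 376 = 82344.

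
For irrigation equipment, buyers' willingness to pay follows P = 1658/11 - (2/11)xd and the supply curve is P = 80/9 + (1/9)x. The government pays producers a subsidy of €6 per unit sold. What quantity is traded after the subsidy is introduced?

x' = 14636/29

Pre-subsidy: 1658/11 - (2/11)x = 80/9 + (1/9)x gives x* = 14042/29 and P* = 1818/29.
With the subsidy, sellers receive Ps = Pb + 6 for each unit, where Pb is the price buyers pay.
On the curves, Pb = 1658/11 - (2/11)x and Ps = 80/9 + (1/9)x; the wedge Ps − Pb = 6 gives 80/9 + (1/9)x − (1658/11 - (2/11)x) = 6, so x' = 14636/29.
Then Pb = 1658/11 − (2/11)·(14636/29) = 1710/29 and Ps = 80/9 + (1/9)·(14636/29) = 1884/29.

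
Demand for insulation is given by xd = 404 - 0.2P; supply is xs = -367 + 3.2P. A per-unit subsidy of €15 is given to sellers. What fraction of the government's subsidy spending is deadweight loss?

DWL / government spending = 24/6145

Pre-subsidy: 404 - 0.2P = -367 + 3.2P gives P* = 3855/17, x* = 6097/17.
With the subsidy, sellers receive Ps = Pb + 15 for each unit, where Pb is the price buyers pay.
Supply in terms of Pb becomes xs = -367 + 3.2(Pb + 15) = -319 + 3.2Pb. Setting this equal to demand: 404 - 0.2Pb = -319 + 3.2Pb, so Pb = 3615/17.
Sellers receive Ps = 3615/17 + 15 = 3870/17; x' = 404 − 0.2·(3615/17) = 6145/17.
ΔCS = ½(6097/17 + 6145/17)(3855/17 − 3615/17) = 1469040/289; ΔPS = ½(6097/17 + 6145/17)(3870/17 − 3855/17) = 91815/289.
Government spending = 15 × 6145/17 = 92175/17.
DWL = ½ × 15 × (6145/17 − 6097/17) = 360/17; fraction = (360/17) / (92175/17) = 24/6145.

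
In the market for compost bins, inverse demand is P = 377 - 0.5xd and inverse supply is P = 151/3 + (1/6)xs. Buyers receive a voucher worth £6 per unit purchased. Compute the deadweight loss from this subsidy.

Pre-subsidy: 377 - 0.5x = 151/3 + (1/6)x gives x* = 490 and P* = 132.
With the rebate, buyers effectively pay Pb = Ps − 6, where Ps is the price sellers receive.
On the curves, Pb = 377 - 0.5x and Ps = 151/3 + (1/6)x; the wedge Ps − Pb = 6 gives 151/3 + (1/6)x − (377 - 0.5x) = 6, so x' = 499.
Then Pb = 377 − 0.5·499 = 127.5 and Ps = 151/3 + (1/6)·499 = 133.5.
The subsidy expands output by 499 − 490 = 9 past the efficient level; on those units the gap between marginal cost and willingness to pay runs from 0 up to 6.
DWL = ½ × 6 × 9 = 27.

Deadweight loss = £27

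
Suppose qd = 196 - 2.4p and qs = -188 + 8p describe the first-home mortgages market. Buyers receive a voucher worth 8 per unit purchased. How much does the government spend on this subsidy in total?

Government cost = 12704/13

Pre-subsidy: 196 - 2.4p = -188 + 8p gives p* = 480/13, q* = 1396/13.
With the rebate, buyers effectively pay pb = ps − 8, where ps is the price sellers receive.
Demand in terms of ps becomes qd = 196 − 2.4(ps − 8) = 215.2 - 2.4ps. Setting this equal to supply: 215.2 - 2.4ps = -188 + 8ps, so ps = 504/13.
Buyers pay pb = 504/13 − 8 = 400/13; q' = -188 + 8·(504/13) = 1588/13.
Government outlay = subsidy × quantity = 8 × 1588/13 = 12704/13.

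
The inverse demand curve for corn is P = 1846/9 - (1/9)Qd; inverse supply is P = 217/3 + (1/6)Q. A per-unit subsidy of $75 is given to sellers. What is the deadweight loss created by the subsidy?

Pre-subsidy: 1846/9 - (1/9)Q = 217/3 + (1/6)Q gives Q* = 478 and P* = 152.
With the subsidy, sellers receive Ps = Pb + 75 for each unit, where Pb is the price buyers pay.
On the curves, Pb = 1846/9 - (1/9)Q and Ps = 217/3 + (1/6)Q; the wedge Ps − Pb = 75 gives 217/3 + (1/6)Q − (1846/9 - (1/9)Q) = 75, so Q' = 748.
Then Pb = 1846/9 − (1/9)·748 = 122 and Ps = 217/3 + (1/6)·748 = 197.
The subsidy expands output by 748 − 478 = 270 past the efficient level; on those units the gap between marginal cost and willingness to pay runs from 0 up to 75.
DWL = ½ × 75 × 270 = 10125.

Deadweight loss = $10125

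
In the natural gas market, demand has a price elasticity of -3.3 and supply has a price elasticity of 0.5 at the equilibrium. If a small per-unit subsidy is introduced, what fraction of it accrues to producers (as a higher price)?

For a small subsidy around the equilibrium, the benefit split depends on the relative slopes, which at a point are proportional to the elasticities.
Buyer share = εs/(εs + |εd|) = 0.5/(0.5 + 3.3) = 5/38; seller share = |εd|/(εs + |εd|) = 33/38.
So producers capture 33/38 of the subsidy.

Producer share = 33/38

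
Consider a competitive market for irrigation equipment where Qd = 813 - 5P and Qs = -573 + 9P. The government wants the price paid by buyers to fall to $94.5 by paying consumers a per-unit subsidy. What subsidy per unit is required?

At a buyer price of 94.5, quantity demanded is 813 − 5·94.5 = 340.5.
Sellers supply 340.5 only when they receive Ps with -573 + 9·Ps = 340.5, i.e. Ps = 101.5.
s = Ps − Pb = 101.5 − 94.5 = 7.

Required subsidy s = $7 per unit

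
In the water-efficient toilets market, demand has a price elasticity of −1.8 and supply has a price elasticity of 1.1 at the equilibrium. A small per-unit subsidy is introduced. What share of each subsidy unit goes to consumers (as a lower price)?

For a small subsidy around the equilibrium, the benefit split depends on the relative slopes, which at a point are proportional to the elasticities.
Buyer share = εs/(εs + |εd|) = 1.1/(1.1 + 1.8) = 11/29; seller share = |εd|/(εs + |εd|) = 18/29.

Consumer share = 11/29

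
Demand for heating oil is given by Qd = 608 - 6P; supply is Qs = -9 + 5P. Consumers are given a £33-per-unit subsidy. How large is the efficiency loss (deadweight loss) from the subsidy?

Pre-subsidy: 608 - 6P = -9 + 5P gives P* = 617/11, Q* = 2986/11.
With the rebate, buyers effectively pay Pb = Ps − 33, where Ps is the price sellers receive.
Demand in terms of Ps becomes Qd = 608 − 6(Ps − 33) = 806 - 6Ps. Setting this equal to supply: 806 - 6Ps = -9 + 5Ps, so Ps = 815/11.
Buyers pay Pb = 815/11 − 33 = 452/11; Q' = -9 + 5·(815/11) = 3976/11.
The subsidy expands output by 3976/11 − 2986/11 = 90 past the efficient level; on those units the gap between marginal cost and willingness to pay runs from 0 up to 33.
DWL = ½ × 33 × 90 = 1485.

Deadweight loss = £1485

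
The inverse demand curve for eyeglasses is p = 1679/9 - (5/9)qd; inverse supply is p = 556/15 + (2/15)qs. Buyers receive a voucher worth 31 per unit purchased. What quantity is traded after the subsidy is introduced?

Pre-subsidy: 1679/9 - (5/9)q = 556/15 + (2/15)q gives q* = 217 and p* = 66.
With the rebate, buyers effectively pay pb = ps − 31, where ps is the price sellers receive.
On the curves, pb = 1679/9 - (5/9)q and ps = 556/15 + (2/15)q; the wedge ps − pb = 31 gives 556/15 + (2/15)q − (1679/9 - (5/9)q) = 31, so q' = 262.
Then pb = 1679/9 − (5/9)·262 = 41 and ps = 556/15 + (2/15)·262 = 72.

q' = 262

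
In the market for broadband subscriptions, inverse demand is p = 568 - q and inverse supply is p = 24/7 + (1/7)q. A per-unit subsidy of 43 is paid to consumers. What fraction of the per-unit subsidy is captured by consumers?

Pre-subsidy: 568 - q = 24/7 + (1/7)q gives q* = 494 and p* = 74.
With the rebate, buyers effectively pay pb = ps − 43, where ps is the price sellers receive.
On the curves, pb = 568 - q and ps = 24/7 + (1/7)q; the wedge ps − pb = 43 gives 24/7 + (1/7)q − (568 - q) = 43, so q' = 531.625.
Then pb = 568 − 1·531.625 = 36.375 and ps = 24/7 + (1/7)·531.625 = 79.375.
Buyers' price falls by p* − pb = 74 − 36.375 = 37.625; sellers' price rises by ps − p* = 79.375 − 74 = 5.375.
So consumers capture 37.625/43 = 0.875 of each unit of subsidy.

Consumer share = 0.875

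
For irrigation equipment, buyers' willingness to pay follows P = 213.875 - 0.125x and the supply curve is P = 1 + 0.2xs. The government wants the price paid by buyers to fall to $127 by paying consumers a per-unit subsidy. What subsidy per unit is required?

Required subsidy s = $13 per unit

At a buyer price of 127, quantity demanded is 1711 − 8·127 = 695.
Sellers supply 695 only when they receive Ps = 1 + 0.2·695 = 140.
s = Ps − Pb = 140 − 127 = 13.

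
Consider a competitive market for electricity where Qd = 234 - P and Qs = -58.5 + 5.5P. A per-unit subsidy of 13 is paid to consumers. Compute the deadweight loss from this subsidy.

Pre-subsidy: 234 - P = -58.5 + 5.5P gives P* = 45, Q* = 189.
With the rebate, buyers effectively pay Pb = Ps − 13, where Ps is the price sellers receive.
Demand in terms of Ps becomes Qd = 234 − 1(Ps − 13) = 247 - Ps. Setting this equal to supply: 247 - Ps = -58.5 + 5.5Ps, so Ps = 47.
Buyers pay Pb = 47 − 13 = 34; Q' = -58.5 + 5.5·47 = 200.
The subsidy expands output by 200 − 189 = 11 past the efficient level; on those units the gap between marginal cost and willingness to pay runs from 0 up to 13.
DWL = ½ × 13 × 11 = 71.5.

Deadweight loss = 71.5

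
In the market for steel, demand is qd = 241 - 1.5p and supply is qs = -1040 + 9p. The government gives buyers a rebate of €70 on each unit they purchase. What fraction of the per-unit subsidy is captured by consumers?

Consumer share = 6/7

Pre-subsidy: 241 - 1.5p = -1040 + 9p gives p* = 122, q* = 58.
With the rebate, buyers effectively pay pb = ps − 70, where ps is the price sellers receive.
Demand in terms of ps becomes qd = 241 − 1.5(ps − 70) = 346 - 1.5ps. Setting this equal to supply: 346 - 1.5ps = -1040 + 9ps, so ps = 132.
Buyers pay pb = 132 − 70 = 62; q' = -1040 + 9·132 = 148.
Buyers' price falls by p* − pb = 122 − 62 = 60; sellers' price rises by ps − p* = 132 − 122 = 10.
So consumers capture 60/70 = 6/7 of each unit of subsidy.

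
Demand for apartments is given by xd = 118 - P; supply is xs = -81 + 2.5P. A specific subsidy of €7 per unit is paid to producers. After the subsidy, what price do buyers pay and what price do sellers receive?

Pre-subsidy: 118 - P = -81 + 2.5P gives P* = 398/7, x* = 428/7.
With the subsidy, sellers receive Ps = Pb + 7 for each unit, where Pb is the price buyers pay.
Supply in terms of Pb becomes xs = -81 + 2.5(Pb + 7) = -63.5 + 2.5Pb. Setting this equal to demand: 118 - Pb = -63.5 + 2.5Pb, so Pb = 363/7.
Sellers receive Ps = 363/7 + 7 = 412/7; x' = 118 − 1·(363/7) = 463/7.

Buyers pay 363/7; sellers receive 412/7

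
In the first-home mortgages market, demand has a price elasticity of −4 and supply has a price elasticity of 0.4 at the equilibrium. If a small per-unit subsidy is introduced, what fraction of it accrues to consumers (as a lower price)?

Consumer share = 1/11

For a small subsidy around the equilibrium, the benefit split depends on the relative slopes, which at a point are proportional to the elasticities.
Buyer share = εs/(εs + |εd|) = 0.4/(0.4 + 4) = 1/11; seller share = |εd|/(εs + |εd|) = 10/11.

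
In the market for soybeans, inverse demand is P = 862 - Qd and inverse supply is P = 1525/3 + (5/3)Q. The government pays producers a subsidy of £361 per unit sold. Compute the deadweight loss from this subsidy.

Pre-subsidy: 862 - Q = 1525/3 + (5/3)Q gives Q* = 132.625 and P* = 729.375.
With the subsidy, sellers receive Ps = Pb + 361 for each unit, where Pb is the price buyers pay.
On the curves, Pb = 862 - Q and Ps = 1525/3 + (5/3)Q; the wedge Ps − Pb = 361 gives 1525/3 + (5/3)Q − (862 - Q) = 361, so Q' = 268.
Then Pb = 862 − 1·268 = 594 and Ps = 1525/3 + (5/3)·268 = 955.
The subsidy expands output by 268 − 132.625 = 135.375 past the efficient level; on those units the gap between marginal cost and willingness to pay runs from 0 up to 361.
DWL = ½ × 361 × 135.375 = 24435.1875.

Deadweight loss = £24435.1875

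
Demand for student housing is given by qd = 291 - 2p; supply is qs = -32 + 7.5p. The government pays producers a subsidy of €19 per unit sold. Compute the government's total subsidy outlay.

Government cost = €4807

Pre-subsidy: 291 - 2p = -32 + 7.5p gives p* = 34, q* = 223.
With the subsidy, sellers receive ps = pb + 19 for each unit, where pb is the price buyers pay.
Supply in terms of pb becomes qs = -32 + 7.5(pb + 19) = 110.5 + 7.5pb. Setting this equal to demand: 291 - 2pb = 110.5 + 7.5pb, so pb = 19.
Sellers receive ps = 19 + 19 = 38; q' = 291 − 2·19 = 253.
Government outlay = subsidy × quantity = 19 × 253 = 4807.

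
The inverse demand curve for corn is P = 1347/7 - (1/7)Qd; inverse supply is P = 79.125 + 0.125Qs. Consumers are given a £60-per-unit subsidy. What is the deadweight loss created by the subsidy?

Deadweight loss = £6720

Pre-subsidy: 1347/7 - (1/7)Q = 79.125 + 0.125Q gives Q* = 423 and P* = 132.
With the rebate, buyers effectively pay Pb = Ps − 60, where Ps is the price sellers receive.
On the curves, Pb = 1347/7 - (1/7)Q and Ps = 79.125 + 0.125Q; the wedge Ps − Pb = 60 gives 79.125 + 0.125Q − (1347/7 - (1/7)Q) = 60, so Q' = 647.
Then Pb = 1347/7 − (1/7)·647 = 100 and Ps = 79.125 + 0.125·647 = 160.
The subsidy expands output by 647 − 423 = 224 past the efficient level; on those units the gap between marginal cost and willingness to pay runs from 0 up to 60.
DWL = ½ × 60 × 224 = 6720.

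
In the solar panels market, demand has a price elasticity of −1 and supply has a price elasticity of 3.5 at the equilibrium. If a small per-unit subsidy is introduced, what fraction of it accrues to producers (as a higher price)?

For a small subsidy around the equilibrium, the benefit split depends on the relative slopes, which at a point are proportional to the elasticities.
Buyer share = εs/(εs + |εd|) = 3.5/(3.5 + 1) = 7/9; seller share = |εd|/(εs + |εd|) = 2/9.
So producers capture 2/9 of the subsidy.

Producer share = 2/9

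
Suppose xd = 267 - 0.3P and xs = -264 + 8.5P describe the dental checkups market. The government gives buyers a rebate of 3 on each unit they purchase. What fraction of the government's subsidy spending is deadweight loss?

Pre-subsidy: 267 - 0.3P = -264 + 8.5P gives P* = 2655/44, x* = 21903/88.
With the rebate, buyers effectively pay Pb = Ps − 3, where Ps is the price sellers receive.
Demand in terms of Ps becomes xd = 267 − 0.3(Ps − 3) = 267.9 - 0.3Ps. Setting this equal to supply: 267.9 - 0.3Ps = -264 + 8.5Ps, so Ps = 5319/88.
Buyers pay Pb = 5319/88 − 3 = 5055/88; x' = -264 + 8.5·(5319/88) = 43959/176.
ΔCS = ½(21903/88 + 43959/176)(2655/44 − 5055/88) = 22380075/30976; ΔPS = ½(21903/88 + 43959/176)(5319/88 − 2655/44) = 789885/30976.
Government spending = 3 × 43959/176 = 131877/176.
DWL = ½ × 3 × (43959/176 − 21903/88) = 459/352; fraction = (459/352) / (131877/176) = 51/29306.

DWL / government spending = 51/29306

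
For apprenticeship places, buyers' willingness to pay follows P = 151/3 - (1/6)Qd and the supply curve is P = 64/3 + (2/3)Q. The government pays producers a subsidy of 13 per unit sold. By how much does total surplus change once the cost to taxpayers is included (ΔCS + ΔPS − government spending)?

Net change in total surplus = -101.4

Pre-subsidy: 151/3 - (1/6)Q = 64/3 + (2/3)Q gives Q* = 34.8 and P* = 668/15.
With the subsidy, sellers receive Ps = Pb + 13 for each unit, where Pb is the price buyers pay.
On the curves, Pb = 151/3 - (1/6)Q and Ps = 64/3 + (2/3)Q; the wedge Ps − Pb = 13 gives 64/3 + (2/3)Q − (151/3 - (1/6)Q) = 13, so Q' = 50.4.
Then Pb = 151/3 − (1/6)·50.4 = 629/15 and Ps = 64/3 + (2/3)·50.4 = 824/15.
ΔCS = ½(34.8 + 50.4)(668/15 − 629/15) = 110.76; ΔPS = ½(34.8 + 50.4)(824/15 − 668/15) = 443.04.
Government spending = 13 × 50.4 = 655.2.
Net change = 110.76 + 443.04 − 655.2 = -101.4. The loss equals the DWL triangle ½·13·15.6.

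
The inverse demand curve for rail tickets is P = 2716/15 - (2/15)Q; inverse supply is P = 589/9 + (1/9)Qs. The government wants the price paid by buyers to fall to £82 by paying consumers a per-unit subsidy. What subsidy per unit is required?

At a buyer price of 82, quantity demanded is 1358 − 7.5·82 = 743.
Sellers supply 743 only when they receive Ps = 589/9 + (1/9)·743 = 148.
s = Ps − Pb = 148 − 82 = 66.

Required subsidy s = £66 per unit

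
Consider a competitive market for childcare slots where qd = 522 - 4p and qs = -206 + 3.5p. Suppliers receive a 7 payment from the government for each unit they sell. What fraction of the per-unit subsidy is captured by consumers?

Consumer share = 7/15

Pre-subsidy: 522 - 4p = -206 + 3.5p gives p* = 1456/15, q* = 2006/15.
With the subsidy, sellers receive ps = pb + 7 for each unit, where pb is the price buyers pay.
Supply in terms of pb becomes qs = -206 + 3.5(pb + 7) = -181.5 + 3.5pb. Setting this equal to demand: 522 - 4pb = -181.5 + 3.5pb, so pb = 93.8.
Sellers receive ps = 93.8 + 7 = 100.8; q' = 522 − 4·93.8 = 146.8.
Buyers' price falls by p* − pb = 1456/15 − 93.8 = 49/15; sellers' price rises by ps − p* = 100.8 − 1456/15 = 56/15.
So consumers capture (49/15)/7 = 7/15 of each unit of subsidy.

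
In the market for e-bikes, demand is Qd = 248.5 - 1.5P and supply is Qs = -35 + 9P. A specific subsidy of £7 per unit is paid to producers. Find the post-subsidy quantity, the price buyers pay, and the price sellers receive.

Pre-subsidy: 248.5 - 1.5P = -35 + 9P gives P* = 27, Q* = 208.
With the subsidy, sellers receive Ps = Pb + 7 for each unit, where Pb is the price buyers pay.
Supply in terms of Pb becomes Qs = -35 + 9(Pb + 7) = 28 + 9Pb. Setting this equal to demand: 248.5 - 1.5Pb = 28 + 9Pb, so Pb = 21.
Sellers receive Ps = 21 + 7 = 28; Q' = 248.5 − 1.5·21 = 217.

Q' = 217; buyers pay £21; sellers receive £28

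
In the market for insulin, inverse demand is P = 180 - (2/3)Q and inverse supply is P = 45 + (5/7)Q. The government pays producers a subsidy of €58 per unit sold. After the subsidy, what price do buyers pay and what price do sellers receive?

Pre-subsidy: 180 - (2/3)Q = 45 + (5/7)Q gives Q* = 2835/29 and P* = 3330/29.
With the subsidy, sellers receive Ps = Pb + 58 for each unit, where Pb is the price buyers pay.
On the curves, Pb = 180 - (2/3)Q and Ps = 45 + (5/7)Q; the wedge Ps − Pb = 58 gives 45 + (5/7)Q − (180 - (2/3)Q) = 58, so Q' = 4053/29.
Then Pb = 180 − (2/3)·(4053/29) = 2518/29 and Ps = 45 + (5/7)·(4053/29) = 4200/29.

Buyers pay 2518/29; sellers receive 4200/29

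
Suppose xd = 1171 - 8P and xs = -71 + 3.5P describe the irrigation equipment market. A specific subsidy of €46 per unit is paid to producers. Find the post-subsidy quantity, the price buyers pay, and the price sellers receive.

Pre-subsidy: 1171 - 8P = -71 + 3.5P gives P* = 108, x* = 307.
With the subsidy, sellers receive Ps = Pb + 46 for each unit, where Pb is the price buyers pay.
Supply in terms of Pb becomes xs = -71 + 3.5(Pb + 46) = 90 + 3.5Pb. Setting this equal to demand: 1171 - 8Pb = 90 + 3.5Pb, so Pb = 94.
Sellers receive Ps = 94 + 46 = 140; x' = 1171 − 8·94 = 419.

x' = 419; buyers pay €94; sellers receive €140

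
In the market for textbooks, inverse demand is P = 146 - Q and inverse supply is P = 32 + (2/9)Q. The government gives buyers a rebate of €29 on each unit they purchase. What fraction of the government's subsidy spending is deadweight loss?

Pre-subsidy: 146 - Q = 32 + (2/9)Q gives Q* = 1026/11 and P* = 580/11.
With the rebate, buyers effectively pay Pb = Ps − 29, where Ps is the price sellers receive.
On the curves, Pb = 146 - Q and Ps = 32 + (2/9)Q; the wedge Ps − Pb = 29 gives 32 + (2/9)Q − (146 - Q) = 29, so Q' = 117.
Then Pb = 146 − 1·117 = 29 and Ps = 32 + (2/9)·117 = 58.
ΔCS = ½(1026/11 + 117)(580/11 − 29) = 603693/242; ΔPS = ½(1026/11 + 117)(58 − 580/11) = 67077/121.
Government spending = 29 × 117 = 3393.
DWL = ½ × 29 × (117 − 1026/11) = 7569/22; fraction = (7569/22) / 3393 = 29/286.

DWL / government spending = 29/286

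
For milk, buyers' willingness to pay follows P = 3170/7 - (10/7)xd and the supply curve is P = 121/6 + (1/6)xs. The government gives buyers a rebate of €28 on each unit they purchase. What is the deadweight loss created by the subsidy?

Pre-subsidy: 3170/7 - (10/7)x = 121/6 + (1/6)x gives x* = 18173/67 and P* = 4380/67.
With the rebate, buyers effectively pay Pb = Ps − 28, where Ps is the price sellers receive.
On the curves, Pb = 3170/7 - (10/7)x and Ps = 121/6 + (1/6)x; the wedge Ps − Pb = 28 gives 121/6 + (1/6)x − (3170/7 - (10/7)x) = 28, so x' = 19349/67.
Then Pb = 3170/7 − (10/7)·(19349/67) = 2700/67 and Ps = 121/6 + (1/6)·(19349/67) = 4576/67.
The subsidy expands output by 19349/67 − 18173/67 = 1176/67 past the efficient level; on those units the gap between marginal cost and willingness to pay runs from 0 up to 28.
DWL = ½ × 28 × 1176/67 = 16464/67.

Deadweight loss = 16464/67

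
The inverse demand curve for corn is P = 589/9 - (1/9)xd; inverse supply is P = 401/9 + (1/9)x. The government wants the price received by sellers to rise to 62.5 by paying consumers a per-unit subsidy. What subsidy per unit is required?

At a seller price of 62.5, quantity supplied is -401 + 9·62.5 = 161.5.
Buyers absorb 161.5 only when they pay Pb = 589/9 − (1/9)·161.5 = 47.5.
s = Ps − Pb = 62.5 − 47.5 = 15.

Required subsidy s = 15 per unit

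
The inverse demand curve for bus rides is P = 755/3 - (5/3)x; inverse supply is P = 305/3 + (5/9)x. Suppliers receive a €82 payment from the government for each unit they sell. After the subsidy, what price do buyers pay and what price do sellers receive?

Pre-subsidy: 755/3 - (5/3)x = 305/3 + (5/9)x gives x* = 67.5 and P* = 835/6.
With the subsidy, sellers receive Ps = Pb + 82 for each unit, where Pb is the price buyers pay.
On the curves, Pb = 755/3 - (5/3)x and Ps = 305/3 + (5/9)x; the wedge Ps − Pb = 82 gives 305/3 + (5/9)x − (755/3 - (5/3)x) = 82, so x' = 104.4.
Then Pb = 755/3 − (5/3)·104.4 = 233/3 and Ps = 305/3 + (5/9)·104.4 = 479/3.

Buyers pay 233/3; sellers receive 479/3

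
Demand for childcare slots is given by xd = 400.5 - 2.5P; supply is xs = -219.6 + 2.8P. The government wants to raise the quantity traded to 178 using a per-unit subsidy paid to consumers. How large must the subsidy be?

Required subsidy s = 53 per unit

At x = 178, invert demand for the buyer price: Pb = (400.5 − 178)/2.5 = 89; invert supply for the seller price: Ps = (178 − (-219.6))/2.8 = 142.
The subsidy must fill the gap: s = Ps − Pb = 142 − 89 = 53.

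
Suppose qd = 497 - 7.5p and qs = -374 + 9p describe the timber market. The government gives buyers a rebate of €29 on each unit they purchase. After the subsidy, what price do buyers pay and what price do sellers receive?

Pre-subsidy: 497 - 7.5p = -374 + 9p gives p* = 1742/33, q* = 1112/11.
With the rebate, buyers effectively pay pb = ps − 29, where ps is the price sellers receive.
Demand in terms of ps becomes qd = 497 − 7.5(ps − 29) = 714.5 - 7.5ps. Setting this equal to supply: 714.5 - 7.5ps = -374 + 9ps, so ps = 2177/33.
Buyers pay pb = 2177/33 − 29 = 1220/33; q' = -374 + 9·(2177/33) = 2417/11.

Buyers pay 1220/33; sellers receive 2177/33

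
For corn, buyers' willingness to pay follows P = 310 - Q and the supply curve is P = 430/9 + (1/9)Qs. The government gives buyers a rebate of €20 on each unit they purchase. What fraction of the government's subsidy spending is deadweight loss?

DWL / government spending = 9/254

Pre-subsidy: 310 - Q = 430/9 + (1/9)Q gives Q* = 236 and P* = 74.
With the rebate, buyers effectively pay Pb = Ps − 20, where Ps is the price sellers receive.
On the curves, Pb = 310 - Q and Ps = 430/9 + (1/9)Q; the wedge Ps − Pb = 20 gives 430/9 + (1/9)Q − (310 - Q) = 20, so Q' = 254.
Then Pb = 310 − 1·254 = 56 and Ps = 430/9 + (1/9)·254 = 76.
ΔCS = ½(236 + 254)(74 − 56) = 4410; ΔPS = ½(236 + 254)(76 − 74) = 490.
Government spending = 20 × 254 = 5080.
DWL = ½ × 20 × (254 − 236) = 180; fraction = 180 / 5080 = 9/254.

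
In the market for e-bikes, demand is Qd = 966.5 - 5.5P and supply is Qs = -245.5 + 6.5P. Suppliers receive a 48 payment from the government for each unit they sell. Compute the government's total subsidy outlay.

Pre-subsidy: 966.5 - 5.5P = -245.5 + 6.5P gives P* = 101, Q* = 411.
With the subsidy, sellers receive Ps = Pb + 48 for each unit, where Pb is the price buyers pay.
Supply in terms of Pb becomes Qs = -245.5 + 6.5(Pb + 48) = 66.5 + 6.5Pb. Setting this equal to demand: 966.5 - 5.5Pb = 66.5 + 6.5Pb, so Pb = 75.
Sellers receive Ps = 75 + 48 = 123; Q' = 966.5 − 5.5·75 = 554.
Government outlay = subsidy × quantity = 48 × 554 = 26592.

Government cost = 26592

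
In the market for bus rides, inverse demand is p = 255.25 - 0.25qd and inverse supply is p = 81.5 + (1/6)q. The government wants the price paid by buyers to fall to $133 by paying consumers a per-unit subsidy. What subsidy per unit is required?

Required subsidy s = $30 per unit

At a buyer price of 133, quantity demanded is 1021 − 4·133 = 489.
Sellers supply 489 only when they receive ps = 81.5 + (1/6)·489 = 163.
s = ps − pb = 163 − 133 = 30.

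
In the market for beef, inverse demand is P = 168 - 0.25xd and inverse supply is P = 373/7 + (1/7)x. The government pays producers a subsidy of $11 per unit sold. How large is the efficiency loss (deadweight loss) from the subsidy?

Pre-subsidy: 168 - 0.25x = 373/7 + (1/7)x gives x* = 292 and P* = 95.
With the subsidy, sellers receive Ps = Pb + 11 for each unit, where Pb is the price buyers pay.
On the curves, Pb = 168 - 0.25x and Ps = 373/7 + (1/7)x; the wedge Ps − Pb = 11 gives 373/7 + (1/7)x − (168 - 0.25x) = 11, so x' = 320.
Then Pb = 168 − 0.25·320 = 88 and Ps = 373/7 + (1/7)·320 = 99.
The subsidy expands output by 320 − 292 = 28 past the efficient level; on those units the gap between marginal cost and willingness to pay runs from 0 up to 11.
DWL = ½ × 11 × 28 = 154.

Deadweight loss = $154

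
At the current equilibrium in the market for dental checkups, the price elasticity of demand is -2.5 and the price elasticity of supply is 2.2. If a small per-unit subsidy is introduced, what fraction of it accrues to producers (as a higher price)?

Producer share = 25/47

For a small subsidy around the equilibrium, the benefit split depends on the relative slopes, which at a point are proportional to the elasticities.
Buyer share = εs/(εs + |εd|) = 2.2/(2.2 + 2.5) = 22/47; seller share = |εd|/(εs + |εd|) = 25/47.
So producers capture 25/47 of the subsidy.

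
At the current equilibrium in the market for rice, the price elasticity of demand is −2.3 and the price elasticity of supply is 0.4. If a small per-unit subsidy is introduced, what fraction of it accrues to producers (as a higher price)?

Producer share = 23/27

For a small subsidy around the equilibrium, the benefit split depends on the relative slopes, which at a point are proportional to the elasticities.
Buyer share = εs/(εs + |εd|) = 0.4/(0.4 + 2.3) = 4/27; seller share = |εd|/(εs + |εd|) = 23/27.
So producers capture 23/27 of the subsidy.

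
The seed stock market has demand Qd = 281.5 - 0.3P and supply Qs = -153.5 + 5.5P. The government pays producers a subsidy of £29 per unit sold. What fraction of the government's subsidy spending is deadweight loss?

Pre-subsidy: 281.5 - 0.3P = -153.5 + 5.5P gives P* = 75, Q* = 259.
With the subsidy, sellers receive Ps = Pb + 29 for each unit, where Pb is the price buyers pay.
Supply in terms of Pb becomes Qs = -153.5 + 5.5(Pb + 29) = 6 + 5.5Pb. Setting this equal to demand: 281.5 - 0.3Pb = 6 + 5.5Pb, so Pb = 47.5.
Sellers receive Ps = 47.5 + 29 = 76.5; Q' = 281.5 − 0.3·47.5 = 267.25.
ΔCS = ½(259 + 267.25)(75 − 47.5) = 7235.9375; ΔPS = ½(259 + 267.25)(76.5 − 75) = 394.6875.
Government spending = 29 × 267.25 = 7750.25.
DWL = ½ × 29 × (267.25 − 259) = 119.625; fraction = 119.625 / 7750.25 = 33/2138.

DWL / government spending = 33/2138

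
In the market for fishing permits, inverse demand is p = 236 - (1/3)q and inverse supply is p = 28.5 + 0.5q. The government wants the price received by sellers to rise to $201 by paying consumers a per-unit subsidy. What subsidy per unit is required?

At a seller price of 201, quantity supplied is -57 + 2·201 = 345.
Buyers absorb 345 only when they pay pb = 236 − (1/3)·345 = 121.
s = ps − pb = 201 − 121 = 80.

Required subsidy s = $80 per unit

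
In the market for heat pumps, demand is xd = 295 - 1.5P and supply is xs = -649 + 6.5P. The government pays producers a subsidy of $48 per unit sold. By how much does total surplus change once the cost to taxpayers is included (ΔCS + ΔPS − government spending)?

Net change in total surplus = -$1404

Pre-subsidy: 295 - 1.5P = -649 + 6.5P gives P* = 118, x* = 118.
With the subsidy, sellers receive Ps = Pb + 48 for each unit, where Pb is the price buyers pay.
Supply in terms of Pb becomes xs = -649 + 6.5(Pb + 48) = -337 + 6.5Pb. Setting this equal to demand: 295 - 1.5Pb = -337 + 6.5Pb, so Pb = 79.
Sellers receive Ps = 79 + 48 = 127; x' = 295 − 1.5·79 = 176.5.
ΔCS = ½(118 + 176.5)(118 − 79) = 5742.75; ΔPS = ½(118 + 176.5)(127 − 118) = 1325.25.
Government spending = 48 × 176.5 = 8472.
Net change = 5742.75 + 1325.25 − 8472 = -1404. The loss equals the DWL triangle ½·48·58.5.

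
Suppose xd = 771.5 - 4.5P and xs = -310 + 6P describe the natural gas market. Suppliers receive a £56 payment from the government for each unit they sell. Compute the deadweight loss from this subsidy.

Deadweight loss = £4032

Pre-subsidy: 771.5 - 4.5P = -310 + 6P gives P* = 103, x* = 308.
With the subsidy, sellers receive Ps = Pb + 56 for each unit, where Pb is the price buyers pay.
Supply in terms of Pb becomes xs = -310 + 6(Pb + 56) = 26 + 6Pb. Setting this equal to demand: 771.5 - 4.5Pb = 26 + 6Pb, so Pb = 71.
Sellers receive Ps = 71 + 56 = 127; x' = 771.5 − 4.5·71 = 452.
The subsidy expands output by 452 − 308 = 144 past the efficient level; on those units the gap between marginal cost and willingness to pay runs from 0 up to 56.
DWL = ½ × 56 × 144 = 4032.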